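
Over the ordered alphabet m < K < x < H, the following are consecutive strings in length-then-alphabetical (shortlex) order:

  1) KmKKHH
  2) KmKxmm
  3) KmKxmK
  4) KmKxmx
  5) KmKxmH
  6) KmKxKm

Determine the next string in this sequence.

KmKxKK

Find the rightmost character of KmKxKm below H, bump it to the next letter, and reset everything to its right to m.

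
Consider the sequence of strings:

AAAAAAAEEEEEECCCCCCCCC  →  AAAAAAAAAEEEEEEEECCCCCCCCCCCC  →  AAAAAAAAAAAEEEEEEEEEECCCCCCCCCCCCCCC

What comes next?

AAAAAAAAAAAAAEEEEEEEEEEEECCCCCCCCCCCCCCCCCC

Reading off run lengths: A runs 7, 9, 11; E runs 6, 8, 10; C runs 9, 12, 15 — each is linear in n, where the shown terms are n = 3, 4, 5.
At n = 6 the blocks have lengths 13, 12, 18.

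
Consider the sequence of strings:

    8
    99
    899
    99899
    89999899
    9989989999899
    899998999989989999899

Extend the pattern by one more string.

This is a Fibonacci-style word recurrence s(k) = s(k−2)·s(k−1): e.g. 8·99 = 899.
Continuing: 9989989999899 · 899998999989989999899 gives term 8.

9989989999899899998999989989999899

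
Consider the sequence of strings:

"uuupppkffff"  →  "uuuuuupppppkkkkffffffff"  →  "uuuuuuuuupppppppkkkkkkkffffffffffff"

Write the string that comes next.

The n-th term is 3n u's then 2n+1 p's then 3n-2 k's then 4n f's (n = 1, 2, …).
For the next term, n = 4, so the run lengths are 12, 9, 10, 16.

uuuuuuuuuuuupppppppppkkkkkkkkkkffffffffffffffff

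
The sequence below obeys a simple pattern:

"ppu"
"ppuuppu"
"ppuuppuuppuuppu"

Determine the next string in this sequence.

ppuuppuuppuuppuuppuuppuuppuuppu

Every step duplicates the string with 'u' between the halves.
One more doubling of ppuuppuuppuuppu gives the answer.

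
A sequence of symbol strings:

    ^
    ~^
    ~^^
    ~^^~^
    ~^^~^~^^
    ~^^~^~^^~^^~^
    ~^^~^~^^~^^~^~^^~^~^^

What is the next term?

From term 3 onward, concatenate the last term with the second-to-last: ~^·^ = ~^^, ~^^·~^ = ~^^~^, …
Continuing: ~^^~^~^^~^^~^~^^~^~^^ · ~^^~^~^^~^^~^ gives term 8.

~^^~^~^^~^^~^~^^~^~^^~^^~^~^^~^^~^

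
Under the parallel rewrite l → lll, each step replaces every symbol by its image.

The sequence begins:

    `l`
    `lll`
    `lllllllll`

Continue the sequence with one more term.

Rewriting each symbol of lllllllll: l→lll, l→lll, l→lll, l→lll, l→lll, l→lll, l→lll, l→lll, l→lll, which concatenates to lll lll lll lll lll lll lll lll lll.

lllllllllllllllllllllllllll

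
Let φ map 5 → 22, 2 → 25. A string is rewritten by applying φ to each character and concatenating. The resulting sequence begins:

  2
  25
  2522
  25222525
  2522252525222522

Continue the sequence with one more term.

25222525252225222522252525222525

φ(2522252525222522) expands symbol-by-symbol to 25 22 25 25 25 22 25 22 25 22 25 25 25 22 25 25; joining the 16 pieces gives the next term.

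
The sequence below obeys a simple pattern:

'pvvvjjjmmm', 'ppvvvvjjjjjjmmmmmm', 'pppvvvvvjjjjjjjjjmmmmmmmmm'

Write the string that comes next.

Term n consists of n p's, followed by n+2 v's, followed by 3n j's, followed by 3n m's (n = 1, 2, …).
Setting n = 4 gives 4, 6, 12, 12 characters in each block.

ppppvvvvvvjjjjjjjjjjjjmmmmmmmmmmmm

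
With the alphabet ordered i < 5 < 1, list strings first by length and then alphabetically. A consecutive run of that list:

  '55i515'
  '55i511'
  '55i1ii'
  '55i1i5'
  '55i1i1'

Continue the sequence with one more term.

Treat 55i1i1 as a base-3 numeral over the given alphabet and add one, carrying through any trailing 1's.

55i15i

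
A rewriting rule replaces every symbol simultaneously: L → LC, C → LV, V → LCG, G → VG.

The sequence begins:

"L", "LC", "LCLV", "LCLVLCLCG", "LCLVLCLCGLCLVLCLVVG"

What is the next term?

Applying the rule to each of the 19 symbols of LCLVLCLCGLCLVLCLVVG gives the pieces LC LV LC LCG LC LV LC LV VG LC LV LC LCG LC LV LC LCG LCG VG, which concatenate to the answer.

LCLVLCLCGLCLVLCLVVGLCLVLCLCGLCLVLCLCGLCGVG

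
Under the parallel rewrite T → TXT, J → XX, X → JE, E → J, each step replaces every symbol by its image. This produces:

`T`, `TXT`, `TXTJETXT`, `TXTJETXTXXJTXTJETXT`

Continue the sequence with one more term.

Replace each of the 19 characters of TXTJETXTXXJTXTJETXT in place — TXT JE TXT XX J TXT JE TXT JE JE XX TXT JE TXT XX J TXT JE TXT — and concatenate.

TXTJETXTXXJTXTJETXTJEJEXXTXTJETXTXXJTXTJETXT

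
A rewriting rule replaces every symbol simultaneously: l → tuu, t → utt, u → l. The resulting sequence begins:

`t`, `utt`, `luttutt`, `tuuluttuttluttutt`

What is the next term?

Applying the rule to each of the 17 symbols of tuuluttuttluttutt gives the pieces utt l l tuu l utt utt l utt utt tuu l utt utt l utt utt, which concatenate to the answer.

uttlltuuluttuttluttutttuuluttuttluttutt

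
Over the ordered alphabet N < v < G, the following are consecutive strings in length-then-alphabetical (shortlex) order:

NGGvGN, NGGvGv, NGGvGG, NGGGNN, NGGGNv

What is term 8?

NGGGvv

Continuing the enumeration 3 steps past NGGGNv: NGGGNv → NGGGNG → NGGGvN → (answer).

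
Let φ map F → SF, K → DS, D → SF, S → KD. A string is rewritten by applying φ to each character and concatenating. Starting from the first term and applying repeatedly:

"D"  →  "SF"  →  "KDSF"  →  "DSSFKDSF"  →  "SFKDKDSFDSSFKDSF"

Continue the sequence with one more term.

Replace each of the 16 characters of SFKDKDSFDSSFKDSF in place — KD SF DS SF DS SF KD SF SF KD KD SF DS SF KD SF — and concatenate.

KDSFDSSFDSSFKDSFSFKDKDSFDSSFKDSF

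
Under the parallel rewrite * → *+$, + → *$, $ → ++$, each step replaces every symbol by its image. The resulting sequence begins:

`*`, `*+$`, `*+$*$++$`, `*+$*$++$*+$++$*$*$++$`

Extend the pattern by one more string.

*+$*$++$*+$++$*$*$++$*+$*$++$*$*$++$*+$++$*+$++$*$*$++$

Applying the rule to each of the 21 symbols of *+$*$++$*+$++$*$*$++$ gives the pieces *+$ *$ ++$ *+$ ++$ *$ *$ ++$ *+$ *$ ++$ *$ *$ ++$ *+$ ++$ *+$ ++$ *$ *$ ++$, which concatenate to the answer.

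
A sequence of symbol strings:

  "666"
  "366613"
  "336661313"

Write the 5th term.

333366613131313

Every step adds 3 to the front and 13 to the end of the previous string.
From 336661313, 2 further steps: 336661313 → 333666131313 → (answer).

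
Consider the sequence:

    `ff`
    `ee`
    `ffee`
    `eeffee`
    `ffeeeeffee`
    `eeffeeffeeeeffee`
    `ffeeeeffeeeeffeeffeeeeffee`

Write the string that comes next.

eeffeeffeeeeffeeffeeeeffeeeeffeeffeeeeffee

Each term (from the third on) is the two preceding terms concatenated in order: term 3 = ff·ee = ffee.
Continuing: eeffeeffeeeeffee · ffeeeeffeeeeffeeffeeeeffee gives term 8.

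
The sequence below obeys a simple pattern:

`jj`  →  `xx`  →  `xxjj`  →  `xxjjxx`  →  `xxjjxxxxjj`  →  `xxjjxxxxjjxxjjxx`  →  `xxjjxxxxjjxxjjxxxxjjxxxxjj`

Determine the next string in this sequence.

From term 3 onward, concatenate the last term with the second-to-last: xx·jj = xxjj, xxjj·xx = xxjjxx, …
So term 8 is xxjjxxxxjjxxjjxxxxjjxxxxjj·xxjjxxxxjjxxjjxx.

xxjjxxxxjjxxjjxxxxjjxxxxjjxxjjxxxxjjxxjjxx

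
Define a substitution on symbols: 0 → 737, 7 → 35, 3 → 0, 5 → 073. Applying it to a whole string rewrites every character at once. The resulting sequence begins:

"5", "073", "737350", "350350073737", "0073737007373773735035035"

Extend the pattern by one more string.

737737350350357377373503503535035007373700737370073

Replace each of the 25 characters of 0073737007373773735035035 in place — 737 737 35 0 35 0 35 737 737 35 0 35 0 35 35 0 35 0 073 737 0 073 737 0 073 — and concatenate.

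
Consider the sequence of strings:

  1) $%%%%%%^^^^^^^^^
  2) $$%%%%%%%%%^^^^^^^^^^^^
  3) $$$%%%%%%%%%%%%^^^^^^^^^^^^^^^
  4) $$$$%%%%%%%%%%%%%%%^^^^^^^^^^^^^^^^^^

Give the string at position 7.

$$$$$$$%%%%%%%%%%%%%%%%%%%%%%%%^^^^^^^^^^^^^^^^^^^^^^^^^^^

Each string has the form $^{n-1} %^{3n} ^^{3n+3}, where the shown terms are n = 2, 3, 4, 5.
Setting n = 8 gives 7, 24, 27 characters in each block.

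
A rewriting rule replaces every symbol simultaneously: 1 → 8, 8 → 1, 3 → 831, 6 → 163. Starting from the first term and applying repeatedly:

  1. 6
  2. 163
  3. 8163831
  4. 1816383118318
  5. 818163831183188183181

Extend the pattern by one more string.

Rewriting the 21 symbols of 818163831183188183181 one by one yields 1 8 1 8 163 831 1 831 8 8 1 831 8 1 1 8 1 831 8 1 8; concatenated:

1818163831183188183181181831818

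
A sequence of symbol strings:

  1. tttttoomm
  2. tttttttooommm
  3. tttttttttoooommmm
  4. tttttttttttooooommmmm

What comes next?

tttttttttttttoooooommmmmm

Reading off run lengths: t runs 5, 7, 9, 11; o runs 2, 3, 4, 5; m runs 2, 3, 4, 5 — each is linear in n, where the shown terms are n = 2, 3, 4, 5.
For the next term, n = 6, so the run lengths are 13, 6, 6.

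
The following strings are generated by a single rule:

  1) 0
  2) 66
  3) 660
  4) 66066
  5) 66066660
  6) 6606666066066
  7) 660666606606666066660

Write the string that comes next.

6606666066066660666606606666066066

This is a Fibonacci-style word recurrence s(k) = s(k−1)·s(k−2): e.g. 66·0 = 660.
The next term joins 660666606606666066660 and 6606666066066.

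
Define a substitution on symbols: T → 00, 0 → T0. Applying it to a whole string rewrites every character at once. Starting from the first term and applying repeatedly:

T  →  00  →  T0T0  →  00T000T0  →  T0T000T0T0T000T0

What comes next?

φ(T0T000T0T0T000T0) expands symbol-by-symbol to 00 T0 00 T0 T0 T0 00 T0 00 T0 00 T0 T0 T0 00 T0; joining the 16 pieces gives the next term.

00T000T0T0T000T000T000T0T0T000T0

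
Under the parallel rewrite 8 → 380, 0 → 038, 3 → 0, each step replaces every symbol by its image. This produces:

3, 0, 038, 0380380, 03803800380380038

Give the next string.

Rewriting the 17 symbols of 03803800380380038 one by one yields 038 0 380 038 0 380 038 038 0 380 038 0 380 038 038 0 380; concatenated:

03803800380380038038038003803800380380380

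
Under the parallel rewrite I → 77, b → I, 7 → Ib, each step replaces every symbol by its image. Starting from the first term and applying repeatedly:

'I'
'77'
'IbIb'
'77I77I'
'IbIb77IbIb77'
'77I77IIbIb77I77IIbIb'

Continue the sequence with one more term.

IbIb77IbIb7777I77IIbIb77IbIb7777I77I

Applying the rule to each of the 20 symbols of 77I77IIbIb77I77IIbIb gives the pieces Ib Ib 77 Ib Ib 77 77 I 77 I Ib Ib 77 Ib Ib 77 77 I 77 I, which concatenate to the answer.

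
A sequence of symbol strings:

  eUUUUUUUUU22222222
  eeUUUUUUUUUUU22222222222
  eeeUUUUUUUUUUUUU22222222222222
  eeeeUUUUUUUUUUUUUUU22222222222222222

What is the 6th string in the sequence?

Each string has the form e^{n-2} U^{2n+3} 2^{3n-1}, where the shown terms are n = 3, 4, 5, 6.
At n = 8 the blocks have lengths 6, 19, 23.

eeeeeeUUUUUUUUUUUUUUUUUUU22222222222222222222222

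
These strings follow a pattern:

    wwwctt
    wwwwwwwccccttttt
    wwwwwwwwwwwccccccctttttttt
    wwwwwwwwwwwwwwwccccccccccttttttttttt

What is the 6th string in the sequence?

The n-th term is 4n-1 w's then 3n-2 c's then 3n-1 t's (n = 1, 2, …).
For term 6, n = 6, so the run lengths are 23, 16, 17.

wwwwwwwwwwwwwwwwwwwwwwwccccccccccccccccttttttttttttttttt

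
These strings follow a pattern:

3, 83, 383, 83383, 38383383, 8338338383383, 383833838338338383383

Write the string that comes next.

This is a Fibonacci-style word recurrence s(k) = s(k−2)·s(k−1): e.g. 3·83 = 383.
So term 8 is 8338338383383·383833838338338383383.

8338338383383383833838338338383383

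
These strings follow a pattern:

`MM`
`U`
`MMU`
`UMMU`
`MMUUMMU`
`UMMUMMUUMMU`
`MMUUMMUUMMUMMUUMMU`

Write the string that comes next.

This is a Fibonacci-style word recurrence s(k) = s(k−2)·s(k−1): e.g. MM·U = MMU.
Continuing: UMMUMMUUMMU · MMUUMMUUMMUMMUUMMU gives term 8.

UMMUMMUUMMUMMUUMMUUMMUMMUUMMU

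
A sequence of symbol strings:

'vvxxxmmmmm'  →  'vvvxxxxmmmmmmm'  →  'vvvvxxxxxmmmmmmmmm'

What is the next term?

Reading off run lengths: v runs 2, 3, 4; x runs 3, 4, 5; m runs 5, 7, 9 — each is linear in n, where the shown terms are n = 2, 3, 4.
Setting n = 5 gives 5, 6, 11 characters in each block.

vvvvvxxxxxxmmmmmmmmmmm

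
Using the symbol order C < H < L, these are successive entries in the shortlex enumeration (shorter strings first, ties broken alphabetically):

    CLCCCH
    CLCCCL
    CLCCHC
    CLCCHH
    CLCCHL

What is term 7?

Advancing 2 positions from CLCCHL through CLCCHL → CLCCLC reaches term 7.

CLCCLH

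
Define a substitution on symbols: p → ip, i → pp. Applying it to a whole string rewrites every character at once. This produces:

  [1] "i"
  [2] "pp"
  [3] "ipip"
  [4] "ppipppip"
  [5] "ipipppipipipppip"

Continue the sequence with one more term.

ppipppipipipppipppipppipipipppip

Replace each of the 16 characters of ipipppipipipppip in place — pp ip pp ip ip ip pp ip pp ip pp ip ip ip pp ip — and concatenate.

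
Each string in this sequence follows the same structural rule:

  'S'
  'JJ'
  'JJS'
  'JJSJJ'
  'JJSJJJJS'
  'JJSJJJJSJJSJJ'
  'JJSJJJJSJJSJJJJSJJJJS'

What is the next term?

JJSJJJJSJJSJJJJSJJJJSJJSJJJJSJJSJJ

From term 3 onward, concatenate the last term with the second-to-last: JJ·S = JJS, JJS·JJ = JJSJJ, …
Continuing: JJSJJJJSJJSJJJJSJJJJS · JJSJJJJSJJSJJ gives term 8.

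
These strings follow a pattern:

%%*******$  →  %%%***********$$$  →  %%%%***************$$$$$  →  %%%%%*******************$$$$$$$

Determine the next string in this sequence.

%%%%%%***********************$$$$$$$$$

Each string has the form %^{n+1} *^{4n+3} $^{2n-1} (n = 1, 2, …).
For the next term, n = 5, so the run lengths are 6, 23, 9.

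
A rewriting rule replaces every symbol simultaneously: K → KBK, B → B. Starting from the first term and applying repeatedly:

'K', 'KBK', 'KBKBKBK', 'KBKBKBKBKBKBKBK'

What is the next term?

Replace each of the 15 characters of KBKBKBKBKBKBKBK in place — KBK B KBK B KBK B KBK B KBK B KBK B KBK B KBK — and concatenate.

KBKBKBKBKBKBKBKBKBKBKBKBKBKBKBK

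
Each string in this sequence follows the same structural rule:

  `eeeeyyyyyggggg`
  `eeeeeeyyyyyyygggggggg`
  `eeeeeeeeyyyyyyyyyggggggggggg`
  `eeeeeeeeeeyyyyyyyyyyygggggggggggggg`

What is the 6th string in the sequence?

eeeeeeeeeeeeeeyyyyyyyyyyyyyyygggggggggggggggggggg

Each string has the form e^{2n+2} y^{2n+3} g^{3n+2} (n = 1, 2, …).
Setting n = 6 gives 14, 15, 20 characters in each block.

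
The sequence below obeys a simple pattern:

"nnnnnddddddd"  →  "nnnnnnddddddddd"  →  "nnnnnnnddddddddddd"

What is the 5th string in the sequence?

Each string has the form n^{n+2} d^{2n+1}, where the shown terms are n = 3, 4, 5.
Setting n = 7 gives 9, 15 characters in each block.

nnnnnnnnnddddddddddddddd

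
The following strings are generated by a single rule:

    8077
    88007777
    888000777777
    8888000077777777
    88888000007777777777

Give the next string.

888888000000777777777777

Reading off run lengths: 8 runs 1, 2, 3, 4, 5; 0 runs 1, 2, 3, 4, 5; 7 runs 2, 4, 6, 8, 10 — each is linear in n (n = 1, 2, …).
For the next term, n = 6, so the run lengths are 6, 6, 12.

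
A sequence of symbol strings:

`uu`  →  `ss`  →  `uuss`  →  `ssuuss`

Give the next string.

uussssuuss

From term 3 onward, concatenate the second-to-last term with the last: uu·ss = uuss, ss·uuss = ssuuss, …
Continuing: uuss · ssuuss gives term 5.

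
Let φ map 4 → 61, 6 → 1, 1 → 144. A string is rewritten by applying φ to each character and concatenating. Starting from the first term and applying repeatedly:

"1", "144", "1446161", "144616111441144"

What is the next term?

14461611144114414414461611441446161

Applying the rule to each of the 15 symbols of 144616111441144 gives the pieces 144 61 61 1 144 1 144 144 144 61 61 144 144 61 61, which concatenate to the answer.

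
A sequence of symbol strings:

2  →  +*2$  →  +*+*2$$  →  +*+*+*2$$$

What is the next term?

+*+*+*+*2$$$$

Each term wraps the previous one in +* on the left and $ on the right.
One more step from +*+*+*2$$$ gives the answer.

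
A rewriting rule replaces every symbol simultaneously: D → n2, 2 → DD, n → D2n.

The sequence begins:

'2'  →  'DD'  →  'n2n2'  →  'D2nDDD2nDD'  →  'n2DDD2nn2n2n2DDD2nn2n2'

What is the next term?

Rewriting the 22 symbols of n2DDD2nn2n2n2DDD2nn2n2 one by one yields D2n DD n2 n2 n2 DD D2n D2n DD D2n DD D2n DD n2 n2 n2 DD D2n D2n DD D2n DD; concatenated:

D2nDDn2n2n2DDD2nD2nDDD2nDDD2nDDn2n2n2DDD2nD2nDDD2nDD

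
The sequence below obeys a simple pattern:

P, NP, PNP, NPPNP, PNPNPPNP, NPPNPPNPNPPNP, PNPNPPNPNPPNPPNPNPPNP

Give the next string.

NPPNPPNPNPPNPPNPNPPNPNPPNPPNPNPPNP

From term 3 onward, concatenate the second-to-last term with the last: P·NP = PNP, NP·PNP = NPPNP, …
Continuing: NPPNPPNPNPPNP · PNPNPPNPNPPNPPNPNPPNP gives term 8.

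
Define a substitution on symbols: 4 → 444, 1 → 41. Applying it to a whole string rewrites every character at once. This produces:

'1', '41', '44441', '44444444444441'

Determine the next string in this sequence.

44444444444444444444444444444444444444441

Replace each of the 14 characters of 44444444444441 in place — 444 444 444 444 444 444 444 444 444 444 444 444 444 41 — and concatenate.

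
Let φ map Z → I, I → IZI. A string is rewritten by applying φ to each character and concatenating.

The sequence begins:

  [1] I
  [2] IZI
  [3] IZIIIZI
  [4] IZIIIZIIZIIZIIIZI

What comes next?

IZIIIZIIZIIZIIIZIIZIIIZIIZIIIZIIZIIZIIIZI

Replace each of the 17 characters of IZIIIZIIZIIZIIIZI in place — IZI I IZI IZI IZI I IZI IZI I IZI IZI I IZI IZI IZI I IZI — and concatenate.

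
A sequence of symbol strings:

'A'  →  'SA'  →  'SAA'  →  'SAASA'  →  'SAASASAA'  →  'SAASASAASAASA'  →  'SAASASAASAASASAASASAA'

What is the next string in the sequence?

SAASASAASAASASAASASAASAASASAASAASA

Each term (from the third on) is the previous term followed by the one before it: term 3 = SA·A = SAA.
So term 8 is SAASASAASAASASAASASAA·SAASASAASAASA.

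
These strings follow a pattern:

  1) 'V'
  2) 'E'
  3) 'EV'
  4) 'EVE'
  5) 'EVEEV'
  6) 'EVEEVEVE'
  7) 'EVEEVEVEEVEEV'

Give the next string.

EVEEVEVEEVEEVEVEEVEVE

Each term (from the third on) is the previous term followed by the one before it: term 3 = E·V = EV.
So term 8 is EVEEVEVEEVEEV·EVEEVEVE.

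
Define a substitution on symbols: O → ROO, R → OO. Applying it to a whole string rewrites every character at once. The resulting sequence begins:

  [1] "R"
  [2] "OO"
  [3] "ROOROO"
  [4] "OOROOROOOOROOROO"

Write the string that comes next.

Rewriting the 16 symbols of OOROOROOOOROOROO one by one yields ROO ROO OO ROO ROO OO ROO ROO ROO ROO OO ROO ROO OO ROO ROO; concatenated:

ROOROOOOROOROOOOROOROOROOROOOOROOROOOOROOROO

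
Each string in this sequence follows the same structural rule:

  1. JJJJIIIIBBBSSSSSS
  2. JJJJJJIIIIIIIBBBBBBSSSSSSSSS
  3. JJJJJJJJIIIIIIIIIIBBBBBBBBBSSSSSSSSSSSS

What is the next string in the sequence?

JJJJJJJJJJIIIIIIIIIIIIIBBBBBBBBBBBBSSSSSSSSSSSSSSS

Reading off run lengths: J runs 4, 6, 8; I runs 4, 7, 10; B runs 3, 6, 9; S runs 6, 9, 12 — each is linear in n (n = 1, 2, …).
For the next term, n = 4, so the run lengths are 10, 13, 12, 15.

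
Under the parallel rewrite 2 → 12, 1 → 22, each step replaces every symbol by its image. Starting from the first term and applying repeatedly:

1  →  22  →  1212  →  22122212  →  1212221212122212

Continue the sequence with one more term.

Applying the rule to each of the 16 symbols of 1212221212122212 gives the pieces 22 12 22 12 12 12 22 12 22 12 22 12 12 12 22 12, which concatenate to the answer.

22122212121222122212221212122212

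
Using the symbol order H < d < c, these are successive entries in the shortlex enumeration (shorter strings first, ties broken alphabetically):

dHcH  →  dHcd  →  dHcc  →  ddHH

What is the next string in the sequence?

ddHd

Find the rightmost character of ddHH below c, bump it to the next letter, and reset everything to its right to H.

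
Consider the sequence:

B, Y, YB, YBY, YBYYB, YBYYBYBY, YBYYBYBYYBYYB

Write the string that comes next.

From term 3 onward, concatenate the last term with the second-to-last: Y·B = YB, YB·Y = YBY, …
The next term joins YBYYBYBYYBYYB and YBYYBYBY.

YBYYBYBYYBYYBYBYYBYBY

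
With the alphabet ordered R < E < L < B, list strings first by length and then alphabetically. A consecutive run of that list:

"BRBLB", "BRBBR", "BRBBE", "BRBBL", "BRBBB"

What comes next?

BERRR

The successor of BRBBB increments the rightmost position that isn't already B and resets every position after it to R.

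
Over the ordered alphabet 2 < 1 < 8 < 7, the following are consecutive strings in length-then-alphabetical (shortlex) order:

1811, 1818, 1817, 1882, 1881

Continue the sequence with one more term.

Find the rightmost character of 1881 below 7, bump it to the next letter, and reset everything to its right to 2.

1888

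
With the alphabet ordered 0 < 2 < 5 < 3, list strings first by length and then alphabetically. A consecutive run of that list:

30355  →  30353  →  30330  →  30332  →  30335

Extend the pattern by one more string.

Find the rightmost character of 30335 below 3, bump it to the next letter, and reset everything to its right to 0.

30333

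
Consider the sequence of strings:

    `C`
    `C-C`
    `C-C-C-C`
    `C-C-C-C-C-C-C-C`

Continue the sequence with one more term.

Each string is two copies of the previous one joined by '-'.
Doubling C-C-C-C-C-C-C-C with '-' between the halves:

C-C-C-C-C-C-C-C-C-C-C-C-C-C-C-C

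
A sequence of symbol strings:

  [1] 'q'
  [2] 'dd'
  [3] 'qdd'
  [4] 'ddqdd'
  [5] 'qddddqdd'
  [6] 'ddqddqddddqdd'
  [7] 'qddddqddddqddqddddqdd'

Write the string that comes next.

From term 3 onward, concatenate the second-to-last term with the last: q·dd = qdd, dd·qdd = ddqdd, …
So term 8 is ddqddqddddqdd·qddddqddddqddqddddqdd.

ddqddqddddqddqddddqddddqddqddddqdd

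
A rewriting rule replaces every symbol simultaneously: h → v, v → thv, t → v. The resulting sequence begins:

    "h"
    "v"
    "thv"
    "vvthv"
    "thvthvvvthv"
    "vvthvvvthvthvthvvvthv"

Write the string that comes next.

thvthvvvthvthvthvvvthvvvthvvvthvthvthvvvthv

Replace each of the 21 characters of vvthvvvthvthvthvvvthv in place — thv thv v v thv thv thv v v thv v v thv v v thv thv thv v v thv — and concatenate.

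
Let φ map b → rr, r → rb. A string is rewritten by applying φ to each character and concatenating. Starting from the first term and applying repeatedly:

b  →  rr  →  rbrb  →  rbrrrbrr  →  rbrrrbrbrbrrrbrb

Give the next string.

rbrrrbrbrbrrrbrrrbrrrbrbrbrrrbrr

Applying the rule to each of the 16 symbols of rbrrrbrbrbrrrbrb gives the pieces rb rr rb rb rb rr rb rr rb rr rb rb rb rr rb rr, which concatenate to the answer.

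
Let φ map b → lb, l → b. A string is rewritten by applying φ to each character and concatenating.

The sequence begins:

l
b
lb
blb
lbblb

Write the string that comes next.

blblbblb

Expanding lbblb: l→b, b→lb, b→lb, l→b, b→lb. Concatenated: b lb lb b lb.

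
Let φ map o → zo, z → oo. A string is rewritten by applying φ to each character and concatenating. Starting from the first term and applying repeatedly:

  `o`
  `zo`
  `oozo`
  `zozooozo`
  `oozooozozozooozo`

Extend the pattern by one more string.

zozooozozozooozooozooozozozooozo

Replace each of the 16 characters of oozooozozozooozo in place — zo zo oo zo zo zo oo zo oo zo oo zo zo zo oo zo — and concatenate.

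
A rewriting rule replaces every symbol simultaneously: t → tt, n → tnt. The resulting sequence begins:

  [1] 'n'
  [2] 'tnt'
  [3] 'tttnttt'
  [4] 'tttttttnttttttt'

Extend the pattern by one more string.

tttttttttttttttnttttttttttttttt

Applying the rule to each of the 15 symbols of tttttttnttttttt gives the pieces tt tt tt tt tt tt tt tnt tt tt tt tt tt tt tt, which concatenate to the answer.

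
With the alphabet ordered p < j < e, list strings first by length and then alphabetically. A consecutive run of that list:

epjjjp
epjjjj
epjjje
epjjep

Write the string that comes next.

epjjej

Find the rightmost character of epjjep below e, bump it to the next letter, and reset everything to its right to p.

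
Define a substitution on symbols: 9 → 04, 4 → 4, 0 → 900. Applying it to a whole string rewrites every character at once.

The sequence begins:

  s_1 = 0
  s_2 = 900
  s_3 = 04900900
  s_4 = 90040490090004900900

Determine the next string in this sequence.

0490090049004049009000490090090040490090004900900

φ(90040490090004900900) expands symbol-by-symbol to 04 900 900 4 900 4 04 900 900 04 900 900 900 4 04 900 900 04 900 900; joining the 20 pieces gives the next term.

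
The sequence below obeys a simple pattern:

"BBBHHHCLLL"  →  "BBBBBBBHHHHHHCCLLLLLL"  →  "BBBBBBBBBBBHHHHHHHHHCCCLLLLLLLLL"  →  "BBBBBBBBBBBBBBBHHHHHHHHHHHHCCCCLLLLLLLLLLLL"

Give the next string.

BBBBBBBBBBBBBBBBBBBHHHHHHHHHHHHHHHCCCCCLLLLLLLLLLLLLLL

Each string has the form B^{4n-1} H^{3n} C^{n} L^{3n} (n = 1, 2, …).
Setting n = 5 gives 19, 15, 5, 15 characters in each block.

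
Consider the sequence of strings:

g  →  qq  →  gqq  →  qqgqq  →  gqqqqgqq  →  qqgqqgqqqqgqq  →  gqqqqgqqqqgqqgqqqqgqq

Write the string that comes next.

Each term (from the third on) is the two preceding terms concatenated in order: term 3 = g·qq = gqq.
So term 8 is qqgqqgqqqqgqq·gqqqqgqqqqgqqgqqqqgqq.

qqgqqgqqqqgqqgqqqqgqqqqgqqgqqqqgqq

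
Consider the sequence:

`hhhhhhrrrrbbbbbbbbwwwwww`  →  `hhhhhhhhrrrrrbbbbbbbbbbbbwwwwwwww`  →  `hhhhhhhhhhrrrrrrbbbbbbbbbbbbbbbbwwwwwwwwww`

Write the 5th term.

Each string has the form h^{2n+2} r^{n+2} b^{4n} w^{2n+2}, where the shown terms are n = 2, 3, 4.
Setting n = 6 gives 14, 8, 24, 14 characters in each block.

hhhhhhhhhhhhhhrrrrrrrrbbbbbbbbbbbbbbbbbbbbbbbbwwwwwwwwwwwwww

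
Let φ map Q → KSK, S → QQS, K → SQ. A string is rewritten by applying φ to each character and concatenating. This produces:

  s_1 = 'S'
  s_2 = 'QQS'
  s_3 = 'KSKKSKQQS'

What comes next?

SQQQSSQSQQQSSQKSKKSKQQS

Apply φ to KSKKSKQQS symbol by symbol: K→SQ, S→QQS, K→SQ, K→SQ, S→QQS, K→SQ, Q→KSK, Q→KSK, S→QQS; joined: SQ QQS SQ SQ QQS SQ KSK KSK QQS.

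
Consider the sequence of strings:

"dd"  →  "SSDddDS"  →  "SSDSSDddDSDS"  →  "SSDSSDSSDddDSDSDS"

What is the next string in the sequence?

Each term wraps the previous one in SSD on the left and DS on the right.
So the next term is SSD·SSDSSDSSDddDSDSDS·DS.

SSDSSDSSDSSDddDSDSDSDS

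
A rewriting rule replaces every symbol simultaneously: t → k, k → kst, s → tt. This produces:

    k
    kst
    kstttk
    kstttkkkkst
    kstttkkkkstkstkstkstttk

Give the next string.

kstttkkkkstkstkstkstttkkstttkkstttkkstttkkkkst

Applying the rule to each of the 23 symbols of kstttkkkkstkstkstkstttk gives the pieces kst tt k k k kst kst kst kst tt k kst tt k kst tt k kst tt k k k kst, which concatenate to the answer.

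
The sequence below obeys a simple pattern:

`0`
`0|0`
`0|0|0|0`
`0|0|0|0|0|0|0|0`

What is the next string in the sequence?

Each string is two copies of the previous one joined by '|'.
Doubling 0|0|0|0|0|0|0|0 with '|' between the halves:

0|0|0|0|0|0|0|0|0|0|0|0|0|0|0|0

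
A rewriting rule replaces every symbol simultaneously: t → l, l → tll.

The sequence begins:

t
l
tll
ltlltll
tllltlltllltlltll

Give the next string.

ltlltlltllltlltllltlltlltllltlltllltlltll

φ(tllltlltllltlltll) expands symbol-by-symbol to l tll tll tll l tll tll l tll tll tll l tll tll l tll tll; joining the 17 pieces gives the next term.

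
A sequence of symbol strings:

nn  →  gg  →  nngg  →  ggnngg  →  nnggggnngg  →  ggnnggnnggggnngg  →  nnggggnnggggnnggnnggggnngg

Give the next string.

ggnnggnnggggnnggnnggggnnggggnnggnnggggnngg

This is a Fibonacci-style word recurrence s(k) = s(k−2)·s(k−1): e.g. nn·gg = nngg.
So term 8 is ggnnggnnggggnngg·nnggggnnggggnnggnnggggnngg.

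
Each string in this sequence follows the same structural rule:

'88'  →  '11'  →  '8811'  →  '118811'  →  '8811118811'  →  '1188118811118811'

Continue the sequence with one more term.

From term 3 onward, concatenate the second-to-last term with the last: 88·11 = 8811, 11·8811 = 118811, …
Continuing: 8811118811 · 1188118811118811 gives term 7.

88111188111188118811118811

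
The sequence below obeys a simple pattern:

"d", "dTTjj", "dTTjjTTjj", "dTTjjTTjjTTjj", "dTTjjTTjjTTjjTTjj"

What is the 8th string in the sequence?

dTTjjTTjjTTjjTTjjTTjjTTjjTTjj

Every step adds TTjj to the end: s(k+1) = s(k)·TTjj.
From dTTjjTTjjTTjjTTjj, 3 further steps: dTTjjTTjjTTjjTTjj → dTTjjTTjjTTjjTTjjTTjj → dTTjjTTjjTTjjTTjjTTjjTTjj → (answer).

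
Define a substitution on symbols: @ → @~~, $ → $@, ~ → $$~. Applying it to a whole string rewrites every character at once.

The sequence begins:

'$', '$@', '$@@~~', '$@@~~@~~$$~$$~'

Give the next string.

Rewriting the 14 symbols of $@@~~@~~$$~$$~ one by one yields $@ @~~ @~~ $$~ $$~ @~~ $$~ $$~ $@ $@ $$~ $@ $@ $$~; concatenated:

$@@~~@~~$$~$$~@~~$$~$$~$@$@$$~$@$@$$~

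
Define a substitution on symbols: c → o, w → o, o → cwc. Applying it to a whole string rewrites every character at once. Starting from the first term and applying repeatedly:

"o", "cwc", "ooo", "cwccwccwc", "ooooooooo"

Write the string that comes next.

Rewriting each symbol of ooooooooo: o→cwc, o→cwc, o→cwc, o→cwc, o→cwc, o→cwc, o→cwc, o→cwc, o→cwc, which concatenates to cwc cwc cwc cwc cwc cwc cwc cwc cwc.

cwccwccwccwccwccwccwccwccwc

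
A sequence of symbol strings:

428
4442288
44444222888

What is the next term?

444444422228888

Each string has the form 4^{2n-1} 2^{n} 8^{n} (n = 1, 2, …).
For the next term, n = 4, so the run lengths are 7, 4, 4.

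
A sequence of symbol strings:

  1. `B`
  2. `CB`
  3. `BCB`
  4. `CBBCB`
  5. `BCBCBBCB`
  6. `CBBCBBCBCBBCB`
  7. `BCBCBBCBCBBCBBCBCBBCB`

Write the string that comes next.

This is a Fibonacci-style word recurrence s(k) = s(k−2)·s(k−1): e.g. B·CB = BCB.
Continuing: CBBCBBCBCBBCB · BCBCBBCBCBBCBBCBCBBCB gives term 8.

CBBCBBCBCBBCBBCBCBBCBCBBCBBCBCBBCB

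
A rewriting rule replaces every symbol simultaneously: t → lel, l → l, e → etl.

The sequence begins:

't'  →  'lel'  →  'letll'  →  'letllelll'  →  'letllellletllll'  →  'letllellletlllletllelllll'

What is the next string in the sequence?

Rewriting the 25 symbols of letllellletlllletllelllll one by one yields l etl lel l l etl l l l etl lel l l l l etl lel l l etl l l l l l; concatenated:

letllellletlllletllellllletllellletllllll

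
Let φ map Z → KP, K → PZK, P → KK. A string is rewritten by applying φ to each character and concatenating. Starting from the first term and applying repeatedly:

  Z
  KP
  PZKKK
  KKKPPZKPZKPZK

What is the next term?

φ(KKKPPZKPZKPZK) expands symbol-by-symbol to PZK PZK PZK KK KK KP PZK KK KP PZK KK KP PZK; joining the 13 pieces gives the next term.

PZKPZKPZKKKKKKPPZKKKKPPZKKKKPPZK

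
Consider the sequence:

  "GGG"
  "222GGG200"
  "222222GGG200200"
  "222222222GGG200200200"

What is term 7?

222222222222222222GGG200200200200200200

Every step adds 222 to the front and 200 to the end of the previous string.
From 222222222GGG200200200, 3 further steps: 222222222GGG200200200 → 222222222222GGG200200200200 → 222222222222222GGG200200200200200 → (answer).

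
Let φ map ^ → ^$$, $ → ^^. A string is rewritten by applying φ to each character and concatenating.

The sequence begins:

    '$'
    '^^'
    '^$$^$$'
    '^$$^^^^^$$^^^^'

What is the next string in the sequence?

Applying the rule to each of the 14 symbols of ^$$^^^^^$$^^^^ gives the pieces ^$$ ^^ ^^ ^$$ ^$$ ^$$ ^$$ ^$$ ^^ ^^ ^$$ ^$$ ^$$ ^$$, which concatenate to the answer.

^$$^^^^^$$^$$^$$^$$^$$^^^^^$$^$$^$$^$$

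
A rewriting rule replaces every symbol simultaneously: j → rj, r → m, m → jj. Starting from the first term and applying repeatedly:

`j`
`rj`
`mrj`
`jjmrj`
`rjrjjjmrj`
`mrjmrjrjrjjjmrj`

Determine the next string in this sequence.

jjmrjjjmrjmrjmrjrjrjjjmrj

φ(mrjmrjrjrjjjmrj) expands symbol-by-symbol to jj m rj jj m rj m rj m rj rj rj jj m rj; joining the 15 pieces gives the next term.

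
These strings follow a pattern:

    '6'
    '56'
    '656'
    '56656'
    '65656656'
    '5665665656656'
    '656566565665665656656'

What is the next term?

This is a Fibonacci-style word recurrence s(k) = s(k−2)·s(k−1): e.g. 6·56 = 656.
The next term joins 5665665656656 and 656566565665665656656.

5665665656656656566565665665656656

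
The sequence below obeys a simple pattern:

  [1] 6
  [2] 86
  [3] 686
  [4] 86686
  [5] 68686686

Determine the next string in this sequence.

From term 3 onward, concatenate the second-to-last term with the last: 6·86 = 686, 86·686 = 86686, …
So term 6 is 86686·68686686.

8668668686686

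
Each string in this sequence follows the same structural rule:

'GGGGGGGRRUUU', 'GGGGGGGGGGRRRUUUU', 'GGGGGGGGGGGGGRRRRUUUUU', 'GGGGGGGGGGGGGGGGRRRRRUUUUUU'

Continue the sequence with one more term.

The n-th term is 3n+1 G's then n R's then n+1 U's, where the shown terms are n = 2, 3, 4, 5.
Setting n = 6 gives 19, 6, 7 characters in each block.

GGGGGGGGGGGGGGGGGGGRRRRRRUUUUUUU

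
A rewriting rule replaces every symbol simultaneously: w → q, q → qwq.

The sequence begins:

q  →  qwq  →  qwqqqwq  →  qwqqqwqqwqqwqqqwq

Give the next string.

Applying the rule to each of the 17 symbols of qwqqqwqqwqqwqqqwq gives the pieces qwq q qwq qwq qwq q qwq qwq q qwq qwq q qwq qwq qwq q qwq, which concatenate to the answer.

qwqqqwqqwqqwqqqwqqwqqqwqqwqqqwqqwqqwqqqwq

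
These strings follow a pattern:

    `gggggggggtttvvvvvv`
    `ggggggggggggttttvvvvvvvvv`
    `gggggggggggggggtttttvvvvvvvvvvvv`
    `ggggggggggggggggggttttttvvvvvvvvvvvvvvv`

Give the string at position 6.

ggggggggggggggggggggggggttttttttvvvvvvvvvvvvvvvvvvvvv

Term n consists of 3n+3 g's, followed by n+1 t's, followed by 3n v's, where the shown terms are n = 2, 3, 4, 5.
At n = 7 the blocks have lengths 24, 8, 21.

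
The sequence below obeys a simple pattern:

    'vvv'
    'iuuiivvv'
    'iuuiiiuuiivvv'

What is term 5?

iuuiiiuuiiiuuiiiuuiivvv

Every step adds iuuii at the front: s(k+1) = iuuii·s(k).
From iuuiiiuuiivvv, 2 further steps: iuuiiiuuiivvv → iuuiiiuuiiiuuiivvv → (answer).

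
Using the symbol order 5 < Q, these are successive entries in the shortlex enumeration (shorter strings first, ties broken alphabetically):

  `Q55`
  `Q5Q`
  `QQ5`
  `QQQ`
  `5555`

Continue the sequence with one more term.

The successor of 5555 increments the rightmost position that isn't already Q and resets every position after it to 5.

555Q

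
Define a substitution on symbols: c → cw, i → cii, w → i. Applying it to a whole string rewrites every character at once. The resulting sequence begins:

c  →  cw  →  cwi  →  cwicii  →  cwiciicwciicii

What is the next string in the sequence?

cwiciicwciiciicwicwciiciicwciicii

Replace each of the 14 characters of cwiciicwciicii in place — cw i cii cw cii cii cw i cw cii cii cw cii cii — and concatenate.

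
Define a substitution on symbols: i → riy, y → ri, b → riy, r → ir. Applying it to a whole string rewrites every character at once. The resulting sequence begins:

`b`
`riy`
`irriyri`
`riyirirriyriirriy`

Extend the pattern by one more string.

irriyririyirriyirirriyriirriyriyirirriyri

Replace each of the 17 characters of riyirirriyriirriy in place — ir riy ri riy ir riy ir ir riy ri ir riy riy ir ir riy ri — and concatenate.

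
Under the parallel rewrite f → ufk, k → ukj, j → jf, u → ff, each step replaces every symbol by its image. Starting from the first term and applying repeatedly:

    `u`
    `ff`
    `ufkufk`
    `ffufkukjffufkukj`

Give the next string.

ufkufkffufkukjffukjjfufkufkffufkukjffukjjf

Replace each of the 16 characters of ffufkukjffufkukj in place — ufk ufk ff ufk ukj ff ukj jf ufk ufk ff ufk ukj ff ukj jf — and concatenate.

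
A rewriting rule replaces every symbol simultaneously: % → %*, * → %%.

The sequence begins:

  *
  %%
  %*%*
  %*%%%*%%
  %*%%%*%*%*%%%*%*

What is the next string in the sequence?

%*%%%*%*%*%%%*%%%*%%%*%*%*%%%*%%

Applying the rule to each of the 16 symbols of %*%%%*%*%*%%%*%* gives the pieces %* %% %* %* %* %% %* %% %* %% %* %* %* %% %* %%, which concatenate to the answer.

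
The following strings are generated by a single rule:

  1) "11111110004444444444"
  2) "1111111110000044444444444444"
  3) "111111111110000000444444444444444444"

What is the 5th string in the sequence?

1111111111111110000000000044444444444444444444444444

The n-th term is 2n+3 1's then 2n-1 0's then 4n+2 4's, where the shown terms are n = 2, 3, 4.
For term 5, n = 6, so the run lengths are 15, 11, 26.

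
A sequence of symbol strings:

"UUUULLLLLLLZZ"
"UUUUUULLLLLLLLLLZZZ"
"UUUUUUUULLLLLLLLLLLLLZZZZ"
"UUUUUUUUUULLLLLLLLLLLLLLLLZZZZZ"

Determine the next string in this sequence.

Reading off run lengths: U runs 4, 6, 8, 10; L runs 7, 10, 13, 16; Z runs 2, 3, 4, 5 — each is linear in n, where the shown terms are n = 2, 3, 4, 5.
At n = 6 the blocks have lengths 12, 19, 6.

UUUUUUUUUUUULLLLLLLLLLLLLLLLLLLZZZZZZ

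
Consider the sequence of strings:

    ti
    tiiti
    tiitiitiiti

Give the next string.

Every step duplicates the string with 'i' between the halves.
One more doubling of tiitiitiiti gives the answer.

tiitiitiitiitiitiitiiti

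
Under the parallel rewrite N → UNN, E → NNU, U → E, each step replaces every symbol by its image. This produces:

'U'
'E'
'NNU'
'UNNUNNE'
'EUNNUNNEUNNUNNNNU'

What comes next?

φ(EUNNUNNEUNNUNNNNU) expands symbol-by-symbol to NNU E UNN UNN E UNN UNN NNU E UNN UNN E UNN UNN UNN UNN E; joining the 17 pieces gives the next term.

NNUEUNNUNNEUNNUNNNNUEUNNUNNEUNNUNNUNNUNNE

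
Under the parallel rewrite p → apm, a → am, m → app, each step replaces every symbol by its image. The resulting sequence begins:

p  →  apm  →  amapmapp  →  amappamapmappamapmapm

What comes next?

amappamapmapmamappamapmappamapmapmamappamapmappamapmapp

Replace each of the 21 characters of amappamapmappamapmapm in place — am app am apm apm am app am apm app am apm apm am app am apm app am apm app — and concatenate.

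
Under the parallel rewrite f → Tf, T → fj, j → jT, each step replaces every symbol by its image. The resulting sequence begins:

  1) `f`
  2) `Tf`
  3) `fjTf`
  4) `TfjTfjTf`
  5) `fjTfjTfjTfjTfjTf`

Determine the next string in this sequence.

Applying the rule to each of the 16 symbols of fjTfjTfjTfjTfjTf gives the pieces Tf jT fj Tf jT fj Tf jT fj Tf jT fj Tf jT fj Tf, which concatenate to the answer.

TfjTfjTfjTfjTfjTfjTfjTfjTfjTfjTf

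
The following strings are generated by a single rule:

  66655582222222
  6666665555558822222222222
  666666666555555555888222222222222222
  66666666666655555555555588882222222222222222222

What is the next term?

6666666666666665555555555555558888822222222222222222222222

Reading off run lengths: 6 runs 3, 6, 9, 12; 5 runs 3, 6, 9, 12; 8 runs 1, 2, 3, 4; 2 runs 7, 11, 15, 19 — each is linear in n (n = 1, 2, …).
Setting n = 5 gives 15, 15, 5, 23 characters in each block.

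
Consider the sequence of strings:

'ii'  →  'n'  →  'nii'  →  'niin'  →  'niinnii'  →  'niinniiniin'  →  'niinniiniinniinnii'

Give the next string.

niinniiniinniinniiniinniiniin

This is a Fibonacci-style word recurrence s(k) = s(k−1)·s(k−2): e.g. n·ii = nii.
Continuing: niinniiniinniinnii · niinniiniin gives term 8.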